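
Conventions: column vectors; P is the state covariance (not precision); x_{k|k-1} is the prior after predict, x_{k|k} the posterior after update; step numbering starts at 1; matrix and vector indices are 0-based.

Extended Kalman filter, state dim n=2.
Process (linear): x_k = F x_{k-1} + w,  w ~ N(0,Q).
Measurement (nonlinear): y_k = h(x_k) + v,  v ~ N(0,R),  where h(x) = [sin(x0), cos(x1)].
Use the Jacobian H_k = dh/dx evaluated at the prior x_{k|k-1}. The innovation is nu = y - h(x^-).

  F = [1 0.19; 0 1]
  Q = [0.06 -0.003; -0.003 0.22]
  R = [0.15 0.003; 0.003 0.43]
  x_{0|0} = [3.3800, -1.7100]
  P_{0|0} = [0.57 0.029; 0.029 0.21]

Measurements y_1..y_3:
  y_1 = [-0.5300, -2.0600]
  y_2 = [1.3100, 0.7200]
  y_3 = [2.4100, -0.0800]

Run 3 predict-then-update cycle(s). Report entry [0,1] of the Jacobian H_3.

step 1: x^-=[3.0551, -1.7100]  P^-=[0.6486 0.0659; 0.0659 0.4300]  H_jac=[-0.9963 0.0000; 0.0000 0.9903]  S=[0.7938 -0.0620; -0.0620 0.8517]  K=[-0.8127 0.0174; -0.0439 0.4968]  nu=[-0.6164, -1.9212]  x^+=[3.5225, -2.6374]  P^+=[0.1223 0.0051; 0.0051 0.2156]
step 2: x^-=[3.0214, -2.6374]  P^-=[0.1920 0.0431; 0.0431 0.4356]  H_jac=[-0.9928 0.0000; 0.0000 0.4831]  S=[0.3393 -0.0177; -0.0177 0.5317]  K=[-0.5609 0.0205; -0.1056 0.3923]  nu=[1.1901, 1.5956]  x^+=[2.3866, -2.1372]  P^+=[0.0847 0.0148; 0.0148 0.3485]
step 3: x^-=[1.9806, -2.1372]  P^-=[0.1629 0.0780; 0.0780 0.5685]  H_jac=[-0.3984 0.0000; 0.0000 0.8439]  S=[0.1759 -0.0232; -0.0232 0.8348]  K=[-0.3599 0.0688; -0.1012 0.5718]  nu=[1.4928, 0.4566]  x^+=[1.4747, -2.0271]  P^+=[0.1350 0.0338; 0.0338 0.2910]

H_jac[0,1] = 0.0000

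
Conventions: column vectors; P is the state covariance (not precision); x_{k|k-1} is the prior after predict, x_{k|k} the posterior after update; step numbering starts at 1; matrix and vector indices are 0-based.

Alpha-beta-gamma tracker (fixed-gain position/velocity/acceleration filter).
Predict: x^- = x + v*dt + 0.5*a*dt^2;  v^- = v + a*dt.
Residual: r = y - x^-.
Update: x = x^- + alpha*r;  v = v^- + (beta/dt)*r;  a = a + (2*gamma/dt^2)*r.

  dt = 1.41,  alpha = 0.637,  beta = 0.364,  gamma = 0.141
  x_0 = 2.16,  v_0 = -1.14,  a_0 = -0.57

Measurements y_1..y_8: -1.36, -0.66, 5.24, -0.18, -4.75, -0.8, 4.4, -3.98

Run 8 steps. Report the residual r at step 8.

resid = -8.6443

step 1: x_pred=-0.0140  r=-1.3460  x^+=-0.8714  v^+=-2.2912  a^+=-0.7609
step 2: x_pred=-4.8584  r=4.1984  x^+=-2.1840  v^+=-2.2802  a^+=-0.1654
step 3: x_pred=-5.5636  r=10.8036  x^+=1.3183  v^+=0.2755  a^+=1.3670
step 4: x_pred=3.0657  r=-3.2457  x^+=0.9982  v^+=1.3651  a^+=0.9066
step 5: x_pred=3.8243  r=-8.5743  x^+=-1.6375  v^+=0.4300  a^+=-0.3096
step 6: x_pred=-1.3390  r=0.5390  x^+=-0.9957  v^+=0.1326  a^+=-0.2331
step 7: x_pred=-1.0404  r=5.4404  x^+=2.4251  v^+=1.2084  a^+=0.5386
step 8: x_pred=4.6643  r=-8.6443  x^+=-0.8421  v^+=-0.2638  a^+=-0.6876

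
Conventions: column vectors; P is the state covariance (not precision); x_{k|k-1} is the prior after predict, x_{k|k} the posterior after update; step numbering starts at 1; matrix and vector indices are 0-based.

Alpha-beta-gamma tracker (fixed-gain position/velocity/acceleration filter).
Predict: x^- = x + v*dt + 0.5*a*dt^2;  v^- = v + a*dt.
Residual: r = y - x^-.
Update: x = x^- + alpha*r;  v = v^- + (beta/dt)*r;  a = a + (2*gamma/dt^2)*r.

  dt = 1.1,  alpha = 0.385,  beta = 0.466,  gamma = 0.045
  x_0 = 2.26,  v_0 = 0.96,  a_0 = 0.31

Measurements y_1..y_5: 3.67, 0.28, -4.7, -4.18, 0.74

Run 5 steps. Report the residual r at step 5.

resid = 10.0840

step 1: x_pred=3.5035  r=0.1665  x^+=3.5676  v^+=1.3715  a^+=0.3224
step 2: x_pred=5.2713  r=-4.9913  x^+=3.3497  v^+=-0.3884  a^+=-0.0489
step 3: x_pred=2.8929  r=-7.5929  x^+=-0.0304  v^+=-3.6588  a^+=-0.6136
step 4: x_pred=-4.4263  r=0.2463  x^+=-4.3315  v^+=-4.2294  a^+=-0.5953
step 5: x_pred=-9.3440  r=10.0840  x^+=-5.4617  v^+=-0.6123  a^+=0.1547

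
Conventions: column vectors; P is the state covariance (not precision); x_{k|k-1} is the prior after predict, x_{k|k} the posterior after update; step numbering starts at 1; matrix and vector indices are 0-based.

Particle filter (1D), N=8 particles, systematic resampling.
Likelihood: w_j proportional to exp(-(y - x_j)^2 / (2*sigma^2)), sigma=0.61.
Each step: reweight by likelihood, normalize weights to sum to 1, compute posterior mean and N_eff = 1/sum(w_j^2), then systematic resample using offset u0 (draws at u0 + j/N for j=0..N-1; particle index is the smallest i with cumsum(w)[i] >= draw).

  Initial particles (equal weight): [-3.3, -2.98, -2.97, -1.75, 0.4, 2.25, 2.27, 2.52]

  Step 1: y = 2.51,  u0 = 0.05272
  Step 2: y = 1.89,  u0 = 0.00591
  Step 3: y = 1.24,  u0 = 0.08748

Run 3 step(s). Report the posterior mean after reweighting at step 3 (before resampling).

post_mean = 2.2904

step 1: w=[0.0000, 0.0000, 0.0000, 0.0000, 0.0009, 0.3214, 0.3258, 0.3519]  mean=2.3499  Neff=3.0004  idx=[5, 5, 5, 6, 6, 7, 7, 7]
step 2: w=[0.1417, 0.1417, 0.1417, 0.1389, 0.1389, 0.0990, 0.0990, 0.0990]  mean=2.3357  Neff=7.7965  idx=[0, 0, 1, 2, 3, 4, 5, 6]
step 3: w=[0.1478, 0.1478, 0.1478, 0.1478, 0.1399, 0.1399, 0.0644, 0.0644]  mean=2.2904  Neff=7.4143  idx=[0, 1, 2, 3, 3, 4, 5, 7]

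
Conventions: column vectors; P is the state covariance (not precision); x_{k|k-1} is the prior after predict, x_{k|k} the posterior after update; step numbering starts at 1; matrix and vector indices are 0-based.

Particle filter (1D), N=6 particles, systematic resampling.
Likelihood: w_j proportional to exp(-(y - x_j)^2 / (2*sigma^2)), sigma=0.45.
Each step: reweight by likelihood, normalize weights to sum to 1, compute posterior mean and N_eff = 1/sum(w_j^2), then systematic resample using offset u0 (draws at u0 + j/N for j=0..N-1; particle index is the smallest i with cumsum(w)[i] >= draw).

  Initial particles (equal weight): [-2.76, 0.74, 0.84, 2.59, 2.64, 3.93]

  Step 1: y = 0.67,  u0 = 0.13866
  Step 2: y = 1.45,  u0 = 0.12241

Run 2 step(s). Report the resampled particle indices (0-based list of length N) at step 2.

resampled_idx = [0, 2, 3, 4, 4, 5]

step 1: w=[0.0000, 0.5148, 0.4851, 0.0001, 0.0000, 0.0000]  mean=0.7887  Neff=1.9986  idx=[1, 1, 1, 2, 2, 2]
step 2: w=[0.1397, 0.1397, 0.1397, 0.1936, 0.1936, 0.1936]  mean=0.7981  Neff=5.8474  idx=[0, 2, 3, 4, 4, 5]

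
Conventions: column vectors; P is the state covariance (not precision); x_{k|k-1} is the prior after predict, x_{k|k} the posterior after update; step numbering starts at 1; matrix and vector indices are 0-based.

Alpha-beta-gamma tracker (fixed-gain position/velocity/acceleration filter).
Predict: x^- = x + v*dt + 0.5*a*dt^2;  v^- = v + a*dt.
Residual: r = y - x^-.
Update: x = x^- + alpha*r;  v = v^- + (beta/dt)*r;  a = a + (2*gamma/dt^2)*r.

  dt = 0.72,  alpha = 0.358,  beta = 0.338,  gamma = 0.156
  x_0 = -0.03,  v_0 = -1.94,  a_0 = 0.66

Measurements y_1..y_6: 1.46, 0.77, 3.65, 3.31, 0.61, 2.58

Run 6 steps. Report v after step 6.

v_post = -2.9330

step 1: x_pred=-1.2557  r=2.7157  x^+=-0.2835  v^+=-0.1899  a^+=2.2945
step 2: x_pred=0.1745  r=0.5955  x^+=0.3877  v^+=1.7417  a^+=2.6529
step 3: x_pred=2.3293  r=1.3207  x^+=2.8021  v^+=4.2717  a^+=3.4477
step 4: x_pred=6.7714  r=-3.4614  x^+=5.5322  v^+=5.1292  a^+=1.3645
step 5: x_pred=9.5789  r=-8.9689  x^+=6.3680  v^+=1.9012  a^+=-4.0335
step 6: x_pred=6.6914  r=-4.1114  x^+=5.2195  v^+=-2.9330  a^+=-6.5079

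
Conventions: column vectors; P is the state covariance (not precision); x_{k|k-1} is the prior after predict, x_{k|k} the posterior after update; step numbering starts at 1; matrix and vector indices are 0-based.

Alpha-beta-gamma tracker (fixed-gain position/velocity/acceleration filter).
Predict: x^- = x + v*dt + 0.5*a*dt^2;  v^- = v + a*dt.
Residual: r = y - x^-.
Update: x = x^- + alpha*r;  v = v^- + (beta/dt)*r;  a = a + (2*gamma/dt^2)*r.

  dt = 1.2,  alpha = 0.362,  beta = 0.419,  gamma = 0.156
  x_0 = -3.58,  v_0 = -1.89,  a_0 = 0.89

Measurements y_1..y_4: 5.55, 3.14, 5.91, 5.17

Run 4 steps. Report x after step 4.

step 1: x_pred=-5.2072  r=10.7572  x^+=-1.3131  v^+=2.9341  a^+=3.2207
step 2: x_pred=4.5267  r=-1.3867  x^+=4.0247  v^+=6.3147  a^+=2.9203
step 3: x_pred=13.7050  r=-7.7950  x^+=10.8832  v^+=7.0973  a^+=1.2314
step 4: x_pred=20.2866  r=-15.1166  x^+=14.8144  v^+=3.2967  a^+=-2.0439

x_post = 14.8144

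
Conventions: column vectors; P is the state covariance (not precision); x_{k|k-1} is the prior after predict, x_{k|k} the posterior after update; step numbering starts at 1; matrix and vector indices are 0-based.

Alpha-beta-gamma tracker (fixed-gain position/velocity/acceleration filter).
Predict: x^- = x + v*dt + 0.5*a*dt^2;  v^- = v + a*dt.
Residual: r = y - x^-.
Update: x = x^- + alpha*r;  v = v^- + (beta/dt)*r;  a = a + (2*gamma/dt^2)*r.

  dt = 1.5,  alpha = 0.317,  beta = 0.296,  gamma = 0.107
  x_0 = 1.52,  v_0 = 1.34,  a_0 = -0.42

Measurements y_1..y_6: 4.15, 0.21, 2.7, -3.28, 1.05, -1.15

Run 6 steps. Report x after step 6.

step 1: x_pred=3.0575  r=1.0925  x^+=3.4038  v^+=0.9256  a^+=-0.3161
step 2: x_pred=4.4366  r=-4.2266  x^+=3.0968  v^+=-0.3826  a^+=-0.7181
step 3: x_pred=1.7150  r=0.9850  x^+=2.0273  v^+=-1.2654  a^+=-0.6244
step 4: x_pred=-0.5732  r=-2.7068  x^+=-1.4313  v^+=-2.7361  a^+=-0.8818
step 5: x_pred=-6.5275  r=7.5775  x^+=-4.1254  v^+=-2.5636  a^+=-0.1611
step 6: x_pred=-8.1521  r=7.0021  x^+=-5.9324  v^+=-1.4235  a^+=0.5048

x_post = -5.9324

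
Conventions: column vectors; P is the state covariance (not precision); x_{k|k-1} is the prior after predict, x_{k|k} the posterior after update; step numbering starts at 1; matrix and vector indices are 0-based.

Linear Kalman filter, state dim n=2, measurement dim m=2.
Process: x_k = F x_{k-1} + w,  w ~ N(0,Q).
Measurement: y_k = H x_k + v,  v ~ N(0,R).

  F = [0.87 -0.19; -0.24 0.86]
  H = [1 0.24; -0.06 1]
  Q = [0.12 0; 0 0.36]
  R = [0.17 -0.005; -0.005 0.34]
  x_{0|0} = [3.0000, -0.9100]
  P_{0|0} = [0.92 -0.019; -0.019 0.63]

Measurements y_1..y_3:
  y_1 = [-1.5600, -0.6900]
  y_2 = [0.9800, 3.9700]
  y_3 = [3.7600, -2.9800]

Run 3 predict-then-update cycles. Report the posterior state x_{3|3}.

step 1: x^-=[2.7829, -1.5026]  P^-=[0.8454 -0.3101; -0.3101 0.8868]  S=[0.9176 -0.1485; -0.1485 1.2670]  K=[0.8094 -0.1899; 0.0098 0.7157]  nu=[-3.9823, 0.9796]  x^+=[-0.6265, -0.8407]  P^+=[0.1528 -0.0594; -0.0594 0.2397]
step 2: x^-=[-0.3853, -0.5726]  P^-=[0.2640 -0.1183; -0.1183 0.5706]  S=[0.4101 -0.0004; -0.0004 0.9258]  K=[0.5743 -0.1446; 0.0463 0.6241]  nu=[1.5028, 4.5195]  x^+=[-0.1756, 2.3174]  P^+=[0.1093 -0.0455; -0.0455 0.2092]
step 3: x^-=[-0.5931, 2.0351]  P^-=[0.2253 -0.0931; -0.0931 0.5398]  S=[0.3817 0.0193; 0.0193 0.8918]  K=[0.5383 -0.1312; 0.0647 0.6102]  nu=[3.8647, -5.0507]  x^+=[2.1500, -0.7967]  P^+=[0.1021 -0.0412; -0.0412 0.2047]

x_post = [2.1500, -0.7967]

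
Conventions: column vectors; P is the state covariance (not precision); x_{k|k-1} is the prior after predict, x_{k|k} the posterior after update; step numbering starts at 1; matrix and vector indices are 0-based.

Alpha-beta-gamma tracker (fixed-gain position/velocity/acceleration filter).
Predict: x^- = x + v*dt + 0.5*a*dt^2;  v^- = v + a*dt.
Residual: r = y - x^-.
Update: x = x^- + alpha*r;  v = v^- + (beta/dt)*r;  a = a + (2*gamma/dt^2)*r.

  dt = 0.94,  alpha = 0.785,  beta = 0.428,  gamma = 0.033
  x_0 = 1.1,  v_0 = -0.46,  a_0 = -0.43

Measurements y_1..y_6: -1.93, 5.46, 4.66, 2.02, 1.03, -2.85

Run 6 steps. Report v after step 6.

v_post = -2.9072

step 1: x_pred=0.4776  r=-2.4076  x^+=-1.4124  v^+=-1.9604  a^+=-0.6098
step 2: x_pred=-3.5246  r=8.9846  x^+=3.5283  v^+=1.5572  a^+=0.0613
step 3: x_pred=5.0191  r=-0.3591  x^+=4.7372  v^+=1.4512  a^+=0.0344
step 4: x_pred=6.1166  r=-4.0966  x^+=2.9008  v^+=-0.3816  a^+=-0.2716
step 5: x_pred=2.4221  r=-1.3921  x^+=1.3293  v^+=-1.2707  a^+=-0.3755
step 6: x_pred=-0.0311  r=-2.8189  x^+=-2.2439  v^+=-2.9072  a^+=-0.5861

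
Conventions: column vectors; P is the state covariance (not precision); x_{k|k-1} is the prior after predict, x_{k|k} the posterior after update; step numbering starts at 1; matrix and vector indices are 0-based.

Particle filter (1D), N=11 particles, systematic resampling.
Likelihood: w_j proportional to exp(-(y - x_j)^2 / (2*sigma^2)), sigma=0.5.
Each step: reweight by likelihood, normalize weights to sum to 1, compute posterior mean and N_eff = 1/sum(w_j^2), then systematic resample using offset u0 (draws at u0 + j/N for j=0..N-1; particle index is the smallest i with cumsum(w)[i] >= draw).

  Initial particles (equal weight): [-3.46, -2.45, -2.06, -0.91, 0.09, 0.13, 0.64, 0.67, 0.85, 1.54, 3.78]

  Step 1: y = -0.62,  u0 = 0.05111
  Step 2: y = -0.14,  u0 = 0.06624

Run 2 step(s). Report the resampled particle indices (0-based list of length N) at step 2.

step 1: w=[0.0000, 0.0008, 0.0096, 0.5145, 0.2221, 0.1976, 0.0254, 0.0218, 0.0081, 0.0001, 0.0000]  mean=-0.4063  Neff=2.8219  idx=[3, 3, 3, 3, 3, 3, 4, 4, 5, 5, 6]
step 2: w=[0.0540, 0.0540, 0.0540, 0.0540, 0.0540, 0.0540, 0.1590, 0.1590, 0.1528, 0.1528, 0.0524]  mean=-0.1930  Neff=8.5103  idx=[1, 2, 4, 6, 6, 7, 7, 8, 8, 9, 10]

resampled_idx = [1, 2, 4, 6, 6, 7, 7, 8, 8, 9, 10]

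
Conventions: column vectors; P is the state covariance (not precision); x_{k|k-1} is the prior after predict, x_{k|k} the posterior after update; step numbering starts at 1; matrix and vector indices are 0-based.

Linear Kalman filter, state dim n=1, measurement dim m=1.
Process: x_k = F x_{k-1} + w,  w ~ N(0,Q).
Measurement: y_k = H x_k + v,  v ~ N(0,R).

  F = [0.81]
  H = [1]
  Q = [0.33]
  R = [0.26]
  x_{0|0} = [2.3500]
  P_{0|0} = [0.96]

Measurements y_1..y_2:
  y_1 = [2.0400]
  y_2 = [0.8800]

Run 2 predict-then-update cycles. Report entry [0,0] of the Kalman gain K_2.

step 1: x^-=[1.9035]  P^-=[0.9599]  S=[1.2199]  K=[0.7869]  nu=[0.1365]  x^+=[2.0109]  P^+=[0.2046]
step 2: x^-=[1.6288]  P^-=[0.4642]  S=[0.7242]  K=[0.6410]  nu=[-0.7488]  x^+=[1.1488]  P^+=[0.1667]

K[0,0] = 0.6410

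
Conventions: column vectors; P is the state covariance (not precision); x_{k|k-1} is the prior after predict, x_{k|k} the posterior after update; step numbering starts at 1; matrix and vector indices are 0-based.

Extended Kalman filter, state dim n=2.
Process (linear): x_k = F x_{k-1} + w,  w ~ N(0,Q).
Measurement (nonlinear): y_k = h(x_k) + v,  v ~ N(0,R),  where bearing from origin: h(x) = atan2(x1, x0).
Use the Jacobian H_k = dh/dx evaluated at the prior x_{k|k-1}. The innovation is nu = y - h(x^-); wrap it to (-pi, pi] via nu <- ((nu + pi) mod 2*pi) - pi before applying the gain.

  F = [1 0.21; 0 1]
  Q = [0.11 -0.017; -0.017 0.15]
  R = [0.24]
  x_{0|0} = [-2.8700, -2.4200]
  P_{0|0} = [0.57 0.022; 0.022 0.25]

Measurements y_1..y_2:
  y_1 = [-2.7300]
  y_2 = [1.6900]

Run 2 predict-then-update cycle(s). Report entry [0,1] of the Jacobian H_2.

H_jac[0,1] = -0.1865

step 1: x^-=[-3.3782, -2.4200]  P^-=[0.7003 0.0575; 0.0575 0.4000]  H_jac=[0.1401 -0.1956]  S=[0.2659]  K=[0.3268; -0.2640]  nu=[-0.2100]  x^+=[-3.4468, -2.3646]  P^+=[0.6719 0.0804; 0.0804 0.3815]
step 2: x^-=[-3.9434, -2.3646]  P^-=[0.8325 0.1435; 0.1435 0.5315]  H_jac=[0.1118 -0.1865]  S=[0.2629]  K=[0.2523; -0.3160]  nu=[-1.9917]  x^+=[-4.4459, -1.7352]  P^+=[0.8157 0.1645; 0.1645 0.5052]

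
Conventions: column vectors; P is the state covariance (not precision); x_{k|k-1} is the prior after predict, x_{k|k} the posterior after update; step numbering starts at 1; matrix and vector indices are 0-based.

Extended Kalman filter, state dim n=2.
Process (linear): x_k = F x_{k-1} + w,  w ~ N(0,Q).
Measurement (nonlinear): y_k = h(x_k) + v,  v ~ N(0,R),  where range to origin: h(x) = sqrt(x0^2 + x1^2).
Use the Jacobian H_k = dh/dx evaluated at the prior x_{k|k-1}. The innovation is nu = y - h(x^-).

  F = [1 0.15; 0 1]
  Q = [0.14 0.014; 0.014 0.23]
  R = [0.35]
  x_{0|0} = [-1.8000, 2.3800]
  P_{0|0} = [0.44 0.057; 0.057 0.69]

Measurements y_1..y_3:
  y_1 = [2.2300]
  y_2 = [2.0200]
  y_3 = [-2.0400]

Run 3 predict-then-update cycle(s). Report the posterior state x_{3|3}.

x_post = [-0.9582, -0.5226]

step 1: x^-=[-1.4430, 2.3800]  P^-=[0.6126 0.1745; 0.1745 0.9200]  H_jac=[-0.5185 0.8551]  S=[1.0327]  K=[-0.1631; 0.6742]  nu=[-0.5533]  x^+=[-1.3528, 2.0070]  P^+=[0.5852 0.2880; 0.2880 0.4506]
step 2: x^-=[-1.0517, 2.0070]  P^-=[0.8217 0.3696; 0.3696 0.6806]  H_jac=[-0.4642 0.8857]  S=[0.7571]  K=[-0.0713; 0.5697]  nu=[-0.2458]  x^+=[-1.0342, 1.8669]  P^+=[0.8179 0.4004; 0.4004 0.4349]
step 3: x^-=[-0.7541, 1.8669]  P^-=[1.0878 0.4796; 0.4796 0.6649]  H_jac=[-0.3745 0.9272]  S=[0.7411]  K=[0.0503; 0.5895]  nu=[-4.0535]  x^+=[-0.9582, -0.5226]  P^+=[1.0859 0.4576; 0.4576 0.4074]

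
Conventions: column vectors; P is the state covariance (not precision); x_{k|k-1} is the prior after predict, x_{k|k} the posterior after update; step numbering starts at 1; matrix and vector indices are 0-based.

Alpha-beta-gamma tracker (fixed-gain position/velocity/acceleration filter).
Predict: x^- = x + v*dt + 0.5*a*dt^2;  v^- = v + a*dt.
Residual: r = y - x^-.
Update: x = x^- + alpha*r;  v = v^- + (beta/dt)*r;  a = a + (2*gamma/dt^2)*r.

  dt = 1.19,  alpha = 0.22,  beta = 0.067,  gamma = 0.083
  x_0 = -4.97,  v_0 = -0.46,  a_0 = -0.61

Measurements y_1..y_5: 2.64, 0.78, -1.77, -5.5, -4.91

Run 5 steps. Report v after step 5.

step 1: x_pred=-5.9493  r=8.5893  x^+=-4.0597  v^+=-0.7023  a^+=0.3969
step 2: x_pred=-4.6144  r=5.3944  x^+=-3.4276  v^+=0.0737  a^+=1.0292
step 3: x_pred=-2.6112  r=0.8412  x^+=-2.4261  v^+=1.3458  a^+=1.1278
step 4: x_pred=-0.0261  r=-5.4739  x^+=-1.2303  v^+=2.3797  a^+=0.4862
step 5: x_pred=1.9458  r=-6.8558  x^+=0.4375  v^+=2.5723  a^+=-0.3175

v_post = 2.5723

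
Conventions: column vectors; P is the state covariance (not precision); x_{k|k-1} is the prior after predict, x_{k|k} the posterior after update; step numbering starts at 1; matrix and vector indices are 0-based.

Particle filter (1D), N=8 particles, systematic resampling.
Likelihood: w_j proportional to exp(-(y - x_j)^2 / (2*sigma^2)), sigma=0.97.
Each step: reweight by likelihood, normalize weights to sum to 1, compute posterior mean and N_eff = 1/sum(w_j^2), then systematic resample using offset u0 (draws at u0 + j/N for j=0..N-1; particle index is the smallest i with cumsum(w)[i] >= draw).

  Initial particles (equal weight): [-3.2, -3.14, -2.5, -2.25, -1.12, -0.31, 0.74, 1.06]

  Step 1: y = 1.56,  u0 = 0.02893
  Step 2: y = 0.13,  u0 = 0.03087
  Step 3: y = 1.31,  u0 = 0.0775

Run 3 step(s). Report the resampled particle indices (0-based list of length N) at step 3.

resampled_idx = [1, 2, 3, 4, 5, 5, 6, 7]

step 1: w=[0.0000, 0.0000, 0.0001, 0.0003, 0.0125, 0.0889, 0.3989, 0.4993]  mean=0.7820  Neff=2.4011  idx=[5, 6, 6, 6, 7, 7, 7, 7]
step 2: w=[0.1532, 0.1393, 0.1393, 0.1393, 0.1072, 0.1072, 0.1072, 0.1072]  mean=0.7164  Neff=7.8325  idx=[0, 1, 1, 2, 3, 4, 5, 7]
step 3: w=[0.0381, 0.1291, 0.1291, 0.1291, 0.1291, 0.1485, 0.1485, 0.1485]  mean=0.8426  Neff=7.4471  idx=[1, 2, 3, 4, 5, 5, 6, 7]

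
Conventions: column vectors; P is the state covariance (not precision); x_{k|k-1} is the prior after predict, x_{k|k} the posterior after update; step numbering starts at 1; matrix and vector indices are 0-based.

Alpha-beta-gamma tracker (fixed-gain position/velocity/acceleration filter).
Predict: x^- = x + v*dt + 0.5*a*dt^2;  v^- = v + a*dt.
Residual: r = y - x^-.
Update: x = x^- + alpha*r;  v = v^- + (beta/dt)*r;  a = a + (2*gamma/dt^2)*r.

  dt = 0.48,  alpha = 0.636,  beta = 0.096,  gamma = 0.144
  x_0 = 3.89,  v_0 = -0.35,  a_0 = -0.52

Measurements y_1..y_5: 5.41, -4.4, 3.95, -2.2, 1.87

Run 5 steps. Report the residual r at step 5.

step 1: x_pred=3.6621  r=1.7479  x^+=4.7738  v^+=-0.2500  a^+=1.6649
step 2: x_pred=4.8455  r=-9.2455  x^+=-1.0346  v^+=-1.3000  a^+=-9.8921
step 3: x_pred=-2.7982  r=6.7482  x^+=1.4937  v^+=-4.6985  a^+=-1.4568
step 4: x_pred=-0.9295  r=-1.2705  x^+=-1.7375  v^+=-5.6519  a^+=-3.0450
step 5: x_pred=-4.8012  r=6.6712  x^+=-0.5583  v^+=-5.7793  a^+=5.2940

resid = 6.6712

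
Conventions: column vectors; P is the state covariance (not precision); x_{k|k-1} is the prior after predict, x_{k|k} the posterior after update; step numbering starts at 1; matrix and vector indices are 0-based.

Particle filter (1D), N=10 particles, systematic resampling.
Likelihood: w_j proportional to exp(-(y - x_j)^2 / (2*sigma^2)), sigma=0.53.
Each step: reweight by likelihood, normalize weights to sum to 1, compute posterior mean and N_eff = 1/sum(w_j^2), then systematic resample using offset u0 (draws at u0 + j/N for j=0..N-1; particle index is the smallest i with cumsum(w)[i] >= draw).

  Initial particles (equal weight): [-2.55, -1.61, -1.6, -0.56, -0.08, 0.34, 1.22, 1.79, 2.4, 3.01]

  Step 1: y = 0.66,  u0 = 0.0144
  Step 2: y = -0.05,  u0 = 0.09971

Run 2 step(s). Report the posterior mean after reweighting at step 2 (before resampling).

post_mean = 0.1253

step 1: w=[0.0000, 0.0001, 0.0001, 0.0360, 0.1924, 0.4249, 0.2917, 0.0525, 0.0023, 0.0000]  mean=0.5643  Neff=3.2606  idx=[3, 4, 4, 5, 5, 5, 5, 6, 6, 6]
step 2: w=[0.1076, 0.1707, 0.1707, 0.1305, 0.1305, 0.1305, 0.1305, 0.0097, 0.0097, 0.0097]  mean=0.1253  Neff=7.2335  idx=[0, 1, 2, 2, 3, 4, 4, 5, 6, 9]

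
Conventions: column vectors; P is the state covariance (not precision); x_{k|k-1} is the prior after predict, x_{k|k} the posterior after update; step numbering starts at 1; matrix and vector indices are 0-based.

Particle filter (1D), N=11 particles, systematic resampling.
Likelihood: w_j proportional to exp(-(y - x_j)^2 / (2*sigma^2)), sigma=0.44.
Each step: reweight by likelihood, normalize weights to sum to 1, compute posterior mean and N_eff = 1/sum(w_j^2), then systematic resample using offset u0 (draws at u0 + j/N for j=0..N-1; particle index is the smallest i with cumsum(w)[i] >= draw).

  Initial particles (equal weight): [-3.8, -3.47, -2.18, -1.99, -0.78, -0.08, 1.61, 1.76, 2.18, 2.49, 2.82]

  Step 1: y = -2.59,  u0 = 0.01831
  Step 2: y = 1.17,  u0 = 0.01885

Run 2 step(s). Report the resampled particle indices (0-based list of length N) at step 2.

step 1: w=[0.0190, 0.1127, 0.5395, 0.3287, 0.0002, 0.0000, 0.0000, 0.0000, 0.0000, 0.0000, 0.0000]  mean=-2.2934  Neff=2.4265  idx=[0, 1, 2, 2, 2, 2, 2, 2, 3, 3, 3]
step 2: w=[0.0000, 0.0000, 0.0126, 0.0126, 0.0126, 0.0126, 0.0126, 0.0126, 0.3081, 0.3081, 0.3081]  mean=-2.0044  Neff=3.5003  idx=[3, 8, 8, 8, 8, 9, 9, 9, 10, 10, 10]

resampled_idx = [3, 8, 8, 8, 8, 9, 9, 9, 10, 10, 10]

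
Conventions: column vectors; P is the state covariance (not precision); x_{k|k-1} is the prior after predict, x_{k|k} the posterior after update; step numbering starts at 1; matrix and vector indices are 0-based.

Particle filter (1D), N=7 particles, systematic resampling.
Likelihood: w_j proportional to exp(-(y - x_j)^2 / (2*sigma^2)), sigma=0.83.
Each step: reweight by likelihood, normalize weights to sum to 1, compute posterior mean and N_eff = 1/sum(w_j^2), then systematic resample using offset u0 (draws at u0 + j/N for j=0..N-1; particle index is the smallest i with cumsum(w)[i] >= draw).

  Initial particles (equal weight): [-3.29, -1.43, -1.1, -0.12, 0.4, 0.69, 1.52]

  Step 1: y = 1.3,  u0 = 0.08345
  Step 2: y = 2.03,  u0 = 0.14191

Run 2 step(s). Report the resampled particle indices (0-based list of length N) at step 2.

resampled_idx = [3, 4, 4, 5, 5, 6, 6]

step 1: w=[0.0000, 0.0018, 0.0060, 0.0913, 0.2191, 0.3011, 0.3808]  mean=0.8540  Neff=3.4246  idx=[3, 4, 5, 5, 6, 6, 6]
step 2: w=[0.0109, 0.0453, 0.0847, 0.0847, 0.2581, 0.2581, 0.2581]  mean=1.3108  Neff=4.6207  idx=[3, 4, 4, 5, 5, 6, 6]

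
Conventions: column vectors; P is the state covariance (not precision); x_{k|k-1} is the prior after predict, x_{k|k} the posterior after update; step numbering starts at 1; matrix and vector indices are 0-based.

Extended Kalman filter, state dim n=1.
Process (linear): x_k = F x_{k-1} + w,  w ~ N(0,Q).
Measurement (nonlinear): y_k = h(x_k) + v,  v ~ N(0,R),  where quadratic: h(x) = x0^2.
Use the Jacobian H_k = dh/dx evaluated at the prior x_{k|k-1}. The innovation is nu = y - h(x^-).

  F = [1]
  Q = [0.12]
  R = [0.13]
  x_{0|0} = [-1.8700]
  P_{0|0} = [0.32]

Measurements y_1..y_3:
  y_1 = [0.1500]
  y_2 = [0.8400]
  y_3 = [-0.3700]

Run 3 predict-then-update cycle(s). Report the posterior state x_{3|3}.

step 1: x^-=[-1.8700]  P^-=[0.4400]  H_jac=[-3.7400]  S=[6.2845]  K=[-0.2618]  nu=[-3.3469]  x^+=[-0.9936]  P^+=[0.0091]
step 2: x^-=[-0.9936]  P^-=[0.1291]  H_jac=[-1.9872]  S=[0.6398]  K=[-0.4010]  nu=[-0.1473]  x^+=[-0.9346]  P^+=[0.0262]
step 3: x^-=[-0.9346]  P^-=[0.1462]  H_jac=[-1.8691]  S=[0.6409]  K=[-0.4265]  nu=[-1.2434]  x^+=[-0.4043]  P^+=[0.0297]

x_post = [-0.4043]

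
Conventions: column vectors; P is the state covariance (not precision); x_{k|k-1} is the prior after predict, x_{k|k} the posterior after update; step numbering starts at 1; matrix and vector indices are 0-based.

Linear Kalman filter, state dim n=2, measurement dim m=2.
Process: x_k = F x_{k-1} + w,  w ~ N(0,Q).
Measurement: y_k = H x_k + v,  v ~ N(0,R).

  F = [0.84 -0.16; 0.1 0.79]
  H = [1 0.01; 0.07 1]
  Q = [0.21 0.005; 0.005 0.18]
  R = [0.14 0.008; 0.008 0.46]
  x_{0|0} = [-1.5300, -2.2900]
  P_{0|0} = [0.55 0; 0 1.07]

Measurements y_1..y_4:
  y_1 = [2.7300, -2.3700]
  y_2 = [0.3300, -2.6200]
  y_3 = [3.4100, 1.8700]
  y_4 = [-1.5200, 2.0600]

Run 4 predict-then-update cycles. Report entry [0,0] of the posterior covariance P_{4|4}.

step 1: x^-=[-0.9188, -1.9621]  P^-=[0.6255 -0.0840; -0.0840 0.8533]  S=[0.7639 -0.0238; -0.0238 1.3046]  K=[0.8172 -0.0160; -0.0787 0.6481]  nu=[3.6684, -0.3436]  x^+=[2.0846, -2.4734]  P^+=[0.1144 -0.0088; -0.0088 0.2981]
step 2: x^-=[2.1468, -1.7455]  P^-=[0.3007 -0.0288; -0.0288 0.3658]  S=[0.4402 0.0039; 0.0039 0.8233]  K=[0.6826 -0.0126; -0.0610 0.4422]  nu=[-1.7993, -1.0248]  x^+=[0.9315, -2.0889]  P^+=[0.0955 -0.0070; -0.0070 0.2034]
step 3: x^-=[1.1167, -1.5571]  P^-=[0.2845 -0.0172; -0.0172 0.3068]  S=[0.4242 0.0137; 0.0137 0.7658]  K=[0.6706 -0.0085; -0.0464 0.3999]  nu=[2.3089, 3.3489]  x^+=[2.6364, -0.3249]  P^+=[0.0939 -0.0051; -0.0051 0.1839]
step 4: x^-=[2.2665, 0.0069]  P^-=[0.2823 -0.0137; -0.0137 0.2949]  S=[0.4221 0.0170; 0.0170 0.7544]  K=[0.6688 -0.0070; -0.0412 0.3906]  nu=[-3.7866, 1.8944]  x^+=[-0.2794, 0.9029]  P^+=[0.0936 -0.0044; -0.0044 0.1797]

P_post[0,0] = 0.0936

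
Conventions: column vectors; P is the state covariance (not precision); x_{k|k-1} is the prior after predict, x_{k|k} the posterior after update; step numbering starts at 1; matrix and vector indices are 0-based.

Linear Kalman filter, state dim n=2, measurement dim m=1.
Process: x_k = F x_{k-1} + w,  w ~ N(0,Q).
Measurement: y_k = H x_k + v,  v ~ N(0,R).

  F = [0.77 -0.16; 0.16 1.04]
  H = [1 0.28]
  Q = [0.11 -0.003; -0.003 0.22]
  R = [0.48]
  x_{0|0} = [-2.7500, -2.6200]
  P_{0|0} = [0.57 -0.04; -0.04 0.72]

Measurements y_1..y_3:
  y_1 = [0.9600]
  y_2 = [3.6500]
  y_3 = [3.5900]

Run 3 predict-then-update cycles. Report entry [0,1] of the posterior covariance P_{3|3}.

P_post[0,1] = -0.3982

step 1: x^-=[-1.6983, -3.1648]  P^-=[0.4762 -0.0836; -0.0836 1.0000]  S=[0.9878]  K=[0.4584; 0.1988]  nu=[3.5444]  x^+=[-0.0735, -2.4600]  P^+=[0.2687 -0.1736; -0.1736 0.9610]
step 2: x^-=[0.3370, -2.5702]  P^-=[0.3367 -0.2644; -0.2644 1.2085]  S=[0.7633]  K=[0.3441; 0.0969]  nu=[4.0326]  x^+=[1.7245, -2.1794]  P^+=[0.2463 -0.2899; -0.2899 1.2013]
step 3: x^-=[1.6766, -1.9907]  P^-=[0.3582 -0.3973; -0.3973 1.4292]  S=[0.7278]  K=[0.3394; 0.0040]  nu=[2.4708]  x^+=[2.5150, -1.9808]  P^+=[0.2744 -0.3982; -0.3982 1.4292]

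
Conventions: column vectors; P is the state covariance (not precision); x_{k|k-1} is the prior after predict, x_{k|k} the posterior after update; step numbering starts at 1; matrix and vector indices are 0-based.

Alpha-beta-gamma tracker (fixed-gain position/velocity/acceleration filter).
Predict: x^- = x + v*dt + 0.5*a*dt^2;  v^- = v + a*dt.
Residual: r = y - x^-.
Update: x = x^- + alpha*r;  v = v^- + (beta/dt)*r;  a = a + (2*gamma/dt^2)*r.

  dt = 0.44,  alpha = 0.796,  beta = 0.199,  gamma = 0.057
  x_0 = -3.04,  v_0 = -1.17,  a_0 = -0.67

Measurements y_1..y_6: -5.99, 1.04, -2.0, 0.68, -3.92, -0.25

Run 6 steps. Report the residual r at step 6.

step 1: x_pred=-3.6197  r=-2.3703  x^+=-5.5064  v^+=-2.5368  a^+=-2.0658
step 2: x_pred=-6.8226  r=7.8626  x^+=-0.5640  v^+=0.1103  a^+=2.5641
step 3: x_pred=-0.2673  r=-1.7327  x^+=-1.6465  v^+=0.4548  a^+=1.5438
step 4: x_pred=-1.2970  r=1.9770  x^+=0.2767  v^+=2.0282  a^+=2.7079
step 5: x_pred=1.4312  r=-5.3512  x^+=-2.8283  v^+=0.7995  a^+=-0.4431
step 6: x_pred=-2.5195  r=2.2695  x^+=-0.7130  v^+=1.6309  a^+=0.8932

resid = 2.2695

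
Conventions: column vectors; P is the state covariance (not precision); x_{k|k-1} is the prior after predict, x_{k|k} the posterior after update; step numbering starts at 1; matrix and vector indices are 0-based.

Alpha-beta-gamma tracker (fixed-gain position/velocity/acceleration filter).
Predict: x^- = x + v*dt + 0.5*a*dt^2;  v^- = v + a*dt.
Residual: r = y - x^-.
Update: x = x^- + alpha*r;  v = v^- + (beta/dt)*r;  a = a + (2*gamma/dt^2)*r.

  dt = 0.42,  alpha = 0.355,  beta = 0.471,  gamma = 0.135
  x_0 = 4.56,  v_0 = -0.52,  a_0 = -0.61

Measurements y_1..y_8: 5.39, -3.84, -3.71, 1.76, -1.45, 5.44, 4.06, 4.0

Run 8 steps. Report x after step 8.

x_post = 14.7112

step 1: x_pred=4.2878  r=1.1022  x^+=4.6791  v^+=0.4598  a^+=1.0770
step 2: x_pred=4.9672  r=-8.8072  x^+=1.8406  v^+=-8.9645  a^+=-12.4034
step 3: x_pred=-3.0184  r=-0.6916  x^+=-3.2639  v^+=-14.9495  a^+=-13.4619
step 4: x_pred=-10.7300  r=12.4900  x^+=-6.2961  v^+=-6.5968  a^+=5.6554
step 5: x_pred=-8.5679  r=7.1179  x^+=-6.0411  v^+=3.7607  a^+=16.5502
step 6: x_pred=-3.0018  r=8.4418  x^+=-0.0050  v^+=20.1787  a^+=29.4714
step 7: x_pred=11.0695  r=-7.0095  x^+=8.5811  v^+=24.6961  a^+=18.7426
step 8: x_pred=20.6066  r=-16.6066  x^+=14.7112  v^+=13.9449  a^+=-6.6756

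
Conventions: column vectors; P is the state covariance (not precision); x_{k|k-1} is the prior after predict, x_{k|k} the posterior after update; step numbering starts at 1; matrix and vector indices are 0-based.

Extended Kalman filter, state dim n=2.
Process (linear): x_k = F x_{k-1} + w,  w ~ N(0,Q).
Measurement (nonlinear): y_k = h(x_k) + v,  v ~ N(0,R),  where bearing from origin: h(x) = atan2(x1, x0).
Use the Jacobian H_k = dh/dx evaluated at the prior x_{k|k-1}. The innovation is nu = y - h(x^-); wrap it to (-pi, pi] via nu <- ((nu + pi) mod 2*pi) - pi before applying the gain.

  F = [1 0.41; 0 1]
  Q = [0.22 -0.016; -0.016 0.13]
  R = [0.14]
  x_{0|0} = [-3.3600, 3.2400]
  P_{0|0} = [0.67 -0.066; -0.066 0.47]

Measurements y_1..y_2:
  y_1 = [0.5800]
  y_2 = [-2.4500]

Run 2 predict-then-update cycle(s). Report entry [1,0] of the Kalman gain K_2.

step 1: x^-=[-2.0316, 3.2400]  P^-=[0.9149 0.1107; 0.1107 0.6000]  H_jac=[-0.2215 -0.1389]  S=[0.2033]  K=[-1.0726; -0.5306]  nu=[-1.5509]  x^+=[-0.3681, 4.0629]  P^+=[0.6810 -0.0050; -0.0050 0.5428]
step 2: x^-=[1.2977, 4.0629]  P^-=[0.9881 0.2015; 0.2015 0.6728]  H_jac=[-0.2233 0.0713]  S=[0.1863]  K=[-1.1075; 0.0160]  nu=[2.5715]  x^+=[-1.5502, 4.1041]  P^+=[0.7596 0.2048; 0.2048 0.6727]

K[1,0] = 0.0160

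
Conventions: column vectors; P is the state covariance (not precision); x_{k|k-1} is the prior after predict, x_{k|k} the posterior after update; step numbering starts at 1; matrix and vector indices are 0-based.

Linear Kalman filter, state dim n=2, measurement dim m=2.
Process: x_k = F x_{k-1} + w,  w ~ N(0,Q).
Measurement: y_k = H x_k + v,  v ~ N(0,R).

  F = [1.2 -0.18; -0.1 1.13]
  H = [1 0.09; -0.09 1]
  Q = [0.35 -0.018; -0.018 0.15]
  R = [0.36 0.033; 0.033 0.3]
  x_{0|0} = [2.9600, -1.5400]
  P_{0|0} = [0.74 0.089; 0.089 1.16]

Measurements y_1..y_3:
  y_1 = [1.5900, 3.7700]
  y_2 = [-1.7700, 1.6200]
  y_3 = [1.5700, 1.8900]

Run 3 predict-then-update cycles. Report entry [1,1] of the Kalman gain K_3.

K[1,1] = 0.5554

step 1: x^-=[3.8292, -2.0362]  P^-=[1.4147 -0.2205; -0.2205 1.6185]  S=[1.7482 -0.1673; -0.1673 1.9696]  K=[0.7874 -0.1097; 0.0371 0.8350]  nu=[-2.0559, 6.1508]  x^+=[1.5357, 3.0231]  P^+=[0.2782 0.0181; 0.0181 0.2533]
step 2: x^-=[1.2987, 3.2625]  P^-=[0.7510 -0.0780; -0.0780 0.4722]  S=[1.1008 -0.0695; -0.0695 0.7923]  K=[0.6680 -0.1252; 0.0059 0.6053]  nu=[-3.3623, -1.5256]  x^+=[-0.7562, 2.3190]  P^+=[0.2358 0.0057; 0.0057 0.1823]
step 3: x^-=[-1.3249, 2.6961]  P^-=[0.6930 -0.0755; -0.0755 0.3839]  S=[1.0425 -0.0698; -0.0698 0.7031]  K=[0.6494 -0.1317; -0.0022 0.5554]  nu=[2.6522, -0.9254]  x^+=[0.5194, 2.1764]  P^+=[0.2292 0.0025; 0.0025 0.1668]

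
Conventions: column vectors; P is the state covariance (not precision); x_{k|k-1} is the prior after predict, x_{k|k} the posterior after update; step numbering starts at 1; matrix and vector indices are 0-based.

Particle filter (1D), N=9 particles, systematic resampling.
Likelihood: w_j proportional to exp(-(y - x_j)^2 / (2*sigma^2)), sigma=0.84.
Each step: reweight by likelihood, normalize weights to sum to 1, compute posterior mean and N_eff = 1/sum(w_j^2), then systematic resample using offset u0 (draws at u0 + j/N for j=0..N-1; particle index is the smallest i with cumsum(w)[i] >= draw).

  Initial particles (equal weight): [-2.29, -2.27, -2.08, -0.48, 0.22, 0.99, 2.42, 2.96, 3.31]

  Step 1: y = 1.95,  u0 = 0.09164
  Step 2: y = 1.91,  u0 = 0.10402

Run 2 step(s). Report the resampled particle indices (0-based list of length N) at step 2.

resampled_idx = [1, 2, 2, 3, 4, 5, 5, 7, 8]

step 1: w=[0.0000, 0.0000, 0.0000, 0.0067, 0.0529, 0.2297, 0.3774, 0.2142, 0.1190]  mean=2.1771  Neff=3.8745  idx=[5, 5, 6, 6, 6, 6, 7, 7, 8]
step 2: w=[0.0982, 0.0982, 0.1488, 0.1488, 0.1488, 0.1488, 0.0819, 0.0819, 0.0446]  mean=2.2673  Neff=8.1135  idx=[1, 2, 2, 3, 4, 5, 5, 7, 8]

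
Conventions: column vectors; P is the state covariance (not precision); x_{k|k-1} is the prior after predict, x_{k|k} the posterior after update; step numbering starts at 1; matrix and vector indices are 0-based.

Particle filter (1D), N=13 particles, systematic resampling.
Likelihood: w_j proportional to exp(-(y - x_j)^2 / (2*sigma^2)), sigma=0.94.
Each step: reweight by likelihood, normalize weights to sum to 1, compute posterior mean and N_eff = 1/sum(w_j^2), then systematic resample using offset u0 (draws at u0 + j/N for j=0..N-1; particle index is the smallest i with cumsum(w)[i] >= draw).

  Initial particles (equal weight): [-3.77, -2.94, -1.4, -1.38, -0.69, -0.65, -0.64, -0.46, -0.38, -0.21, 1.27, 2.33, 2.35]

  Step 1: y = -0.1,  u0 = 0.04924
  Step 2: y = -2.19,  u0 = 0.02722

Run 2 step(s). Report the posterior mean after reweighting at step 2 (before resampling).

step 1: w=[0.0001, 0.0016, 0.0583, 0.0600, 0.1245, 0.1277, 0.1285, 0.1409, 0.1450, 0.1506, 0.0524, 0.0054, 0.0051]  mean=-0.4810  Neff=8.2180  idx=[2, 4, 4, 5, 5, 6, 7, 7, 8, 8, 9, 9, 10]
step 2: w=[0.2388, 0.0952, 0.0952, 0.0888, 0.0888, 0.0873, 0.0625, 0.0625, 0.0533, 0.0533, 0.0370, 0.0370, 0.0004]  mean=-0.7501  Neff=8.7127  idx=[0, 0, 0, 1, 2, 2, 3, 4, 5, 6, 7, 9, 10]

post_mean = -0.7501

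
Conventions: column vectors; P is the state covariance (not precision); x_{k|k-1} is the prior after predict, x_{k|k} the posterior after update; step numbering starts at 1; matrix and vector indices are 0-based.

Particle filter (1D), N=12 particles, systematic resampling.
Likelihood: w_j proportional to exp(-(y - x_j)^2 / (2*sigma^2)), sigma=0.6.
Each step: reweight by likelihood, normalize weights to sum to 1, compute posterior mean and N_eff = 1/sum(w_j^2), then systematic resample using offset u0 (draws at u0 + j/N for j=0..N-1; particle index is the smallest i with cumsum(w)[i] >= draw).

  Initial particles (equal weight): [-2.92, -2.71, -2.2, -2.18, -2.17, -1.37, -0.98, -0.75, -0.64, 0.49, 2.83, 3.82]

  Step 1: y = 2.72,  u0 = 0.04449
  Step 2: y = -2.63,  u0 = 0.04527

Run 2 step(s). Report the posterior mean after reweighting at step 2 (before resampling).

step 1: w=[0.0000, 0.0000, 0.0000, 0.0000, 0.0000, 0.0000, 0.0000, 0.0000, 0.0000, 0.0009, 0.8400, 0.1591]  mean=2.9855  Neff=1.3681  idx=[10, 10, 10, 10, 10, 10, 10, 10, 10, 10, 11, 11]
step 2: w=[0.1000, 0.1000, 0.1000, 0.1000, 0.1000, 0.1000, 0.1000, 0.1000, 0.1000, 0.1000, 0.0000, 0.0000]  mean=2.8300  Neff=10.0000  idx=[0, 1, 2, 2, 3, 4, 5, 6, 7, 7, 8, 9]

post_mean = 2.8300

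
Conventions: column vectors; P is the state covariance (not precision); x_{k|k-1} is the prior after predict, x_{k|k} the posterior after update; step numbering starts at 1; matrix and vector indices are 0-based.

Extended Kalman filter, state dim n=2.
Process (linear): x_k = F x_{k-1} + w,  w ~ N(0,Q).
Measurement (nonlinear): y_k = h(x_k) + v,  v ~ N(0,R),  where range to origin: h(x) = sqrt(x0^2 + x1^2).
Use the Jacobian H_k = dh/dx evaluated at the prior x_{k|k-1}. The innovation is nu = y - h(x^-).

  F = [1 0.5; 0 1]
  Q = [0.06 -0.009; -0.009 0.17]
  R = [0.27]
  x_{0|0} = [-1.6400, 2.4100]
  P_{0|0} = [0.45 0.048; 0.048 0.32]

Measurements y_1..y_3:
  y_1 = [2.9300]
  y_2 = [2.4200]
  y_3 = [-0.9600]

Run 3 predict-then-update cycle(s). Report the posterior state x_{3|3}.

step 1: x^-=[-0.4350, 2.4100]  P^-=[0.6380 0.1990; 0.1990 0.4900]  H_jac=[-0.1776 0.9841]  S=[0.6951]  K=[0.1187; 0.6429]  nu=[0.4811]  x^+=[-0.3779, 2.7193]  P^+=[0.6282 0.1460; 0.1460 0.2027]
step 2: x^-=[0.9817, 2.7193]  P^-=[0.8848 0.2383; 0.2383 0.3727]  H_jac=[0.3396 0.9406]  S=[0.8540]  K=[0.6143; 0.5053]  nu=[-0.4710]  x^+=[0.6924, 2.4813]  P^+=[0.5626 -0.0268; -0.0268 0.1547]
step 3: x^-=[1.9330, 2.4813]  P^-=[0.6345 0.0416; 0.0416 0.3247]  H_jac=[0.6146 0.7889]  S=[0.7520]  K=[0.5621; 0.3746]  nu=[-4.1053]  x^+=[-0.3747, 0.9434]  P^+=[0.3968 -0.1168; -0.1168 0.2192]

x_post = [-0.3747, 0.9434]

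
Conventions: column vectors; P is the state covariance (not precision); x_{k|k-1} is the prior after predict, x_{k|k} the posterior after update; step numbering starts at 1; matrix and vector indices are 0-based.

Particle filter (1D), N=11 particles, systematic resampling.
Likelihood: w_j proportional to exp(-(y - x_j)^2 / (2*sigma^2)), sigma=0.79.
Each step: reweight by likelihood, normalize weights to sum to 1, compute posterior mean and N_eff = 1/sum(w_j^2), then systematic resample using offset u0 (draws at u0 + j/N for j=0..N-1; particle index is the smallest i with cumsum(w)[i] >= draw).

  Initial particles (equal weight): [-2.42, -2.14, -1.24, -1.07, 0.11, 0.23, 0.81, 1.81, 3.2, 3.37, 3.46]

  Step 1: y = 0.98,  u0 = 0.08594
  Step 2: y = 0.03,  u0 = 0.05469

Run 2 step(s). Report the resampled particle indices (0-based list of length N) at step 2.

resampled_idx = [0, 0, 1, 2, 2, 3, 3, 4, 5, 6, 7]

step 1: w=[0.0000, 0.0001, 0.0068, 0.0122, 0.1929, 0.2254, 0.3457, 0.2037, 0.0068, 0.0036, 0.0026]  mean=0.7429  Neff=4.0112  idx=[4, 4, 5, 5, 6, 6, 6, 6, 7, 7, 9]
step 2: w=[0.1521, 0.1521, 0.1480, 0.1480, 0.0939, 0.0939, 0.0939, 0.0939, 0.0121, 0.0121, 0.0000]  mean=0.4496  Neff=7.9587  idx=[0, 0, 1, 2, 2, 3, 3, 4, 5, 6, 7]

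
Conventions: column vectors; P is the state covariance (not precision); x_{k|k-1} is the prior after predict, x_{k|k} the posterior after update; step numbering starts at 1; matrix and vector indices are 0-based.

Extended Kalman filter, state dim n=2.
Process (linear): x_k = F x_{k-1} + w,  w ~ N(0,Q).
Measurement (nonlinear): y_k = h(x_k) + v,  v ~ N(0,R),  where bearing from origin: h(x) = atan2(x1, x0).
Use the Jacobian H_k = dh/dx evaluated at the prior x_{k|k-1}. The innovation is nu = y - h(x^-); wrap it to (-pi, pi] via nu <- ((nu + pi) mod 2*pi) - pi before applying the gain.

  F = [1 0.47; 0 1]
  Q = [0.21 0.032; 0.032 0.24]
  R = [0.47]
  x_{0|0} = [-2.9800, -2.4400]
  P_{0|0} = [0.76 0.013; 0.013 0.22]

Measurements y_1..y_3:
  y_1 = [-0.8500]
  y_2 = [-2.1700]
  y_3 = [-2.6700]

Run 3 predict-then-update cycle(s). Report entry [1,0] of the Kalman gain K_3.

step 1: x^-=[-4.1268, -2.4400]  P^-=[1.0308 0.1484; 0.1484 0.4600]  H_jac=[0.1062 -0.1796]  S=[0.4908]  K=[0.1687; -0.1362]  nu=[1.7576]  x^+=[-3.8303, -2.6794]  P^+=[1.0169 0.1597; 0.1597 0.4509]
step 2: x^-=[-5.0896, -2.6794]  P^-=[1.4766 0.4036; 0.4036 0.6909]  H_jac=[0.0810 -0.1538]  S=[0.4860]  K=[0.1183; -0.1515]  nu=[0.4870]  x^+=[-5.0320, -2.7531]  P^+=[1.4697 0.4123; 0.4123 0.6798]
step 3: x^-=[-6.3260, -2.7531]  P^-=[2.2175 0.7638; 0.7638 0.9198]  H_jac=[0.0578 -0.1329]  S=[0.4819]  K=[0.0555; -0.1620]  nu=[0.0611]  x^+=[-6.3226, -2.7630]  P^+=[2.2160 0.7681; 0.7681 0.9071]

K[1,0] = -0.1620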